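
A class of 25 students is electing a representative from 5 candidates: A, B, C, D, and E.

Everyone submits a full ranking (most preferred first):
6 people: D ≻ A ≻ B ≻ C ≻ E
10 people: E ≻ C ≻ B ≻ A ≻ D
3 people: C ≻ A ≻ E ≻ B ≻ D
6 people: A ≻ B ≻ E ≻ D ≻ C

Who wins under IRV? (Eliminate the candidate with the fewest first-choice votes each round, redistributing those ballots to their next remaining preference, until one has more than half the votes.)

Round 1: A 6, B 0, C 3, D 6, E 10. B eliminated.
Round 2: A 6, C 3, D 6, E 10. C eliminated.
Round 3: A 9, D 6, E 10. D eliminated.
Round 4: A 15, E 10. A has a majority (≥13).

A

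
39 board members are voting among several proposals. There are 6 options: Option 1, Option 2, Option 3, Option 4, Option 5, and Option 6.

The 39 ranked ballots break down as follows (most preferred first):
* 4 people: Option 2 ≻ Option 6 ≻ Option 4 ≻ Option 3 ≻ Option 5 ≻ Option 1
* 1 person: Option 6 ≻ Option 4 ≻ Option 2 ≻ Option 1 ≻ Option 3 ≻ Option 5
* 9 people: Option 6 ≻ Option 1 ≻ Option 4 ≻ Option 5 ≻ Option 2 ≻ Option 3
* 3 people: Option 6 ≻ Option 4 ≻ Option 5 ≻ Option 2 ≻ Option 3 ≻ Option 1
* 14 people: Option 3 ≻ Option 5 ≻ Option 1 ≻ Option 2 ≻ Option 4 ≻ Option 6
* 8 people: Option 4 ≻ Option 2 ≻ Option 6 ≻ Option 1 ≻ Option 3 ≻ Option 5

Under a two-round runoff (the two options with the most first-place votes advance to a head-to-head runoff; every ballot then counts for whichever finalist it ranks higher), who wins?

Round 1 first-place votes: Option 1 0, Option 2 4, Option 3 14, Option 4 8, Option 5 0, Option 6 13. Option 3 and Option 6 advance.
Runoff: Option 3 is ranked above Option 6 on 14 ballots, Option 6 above Option 3 on 25.

Option 6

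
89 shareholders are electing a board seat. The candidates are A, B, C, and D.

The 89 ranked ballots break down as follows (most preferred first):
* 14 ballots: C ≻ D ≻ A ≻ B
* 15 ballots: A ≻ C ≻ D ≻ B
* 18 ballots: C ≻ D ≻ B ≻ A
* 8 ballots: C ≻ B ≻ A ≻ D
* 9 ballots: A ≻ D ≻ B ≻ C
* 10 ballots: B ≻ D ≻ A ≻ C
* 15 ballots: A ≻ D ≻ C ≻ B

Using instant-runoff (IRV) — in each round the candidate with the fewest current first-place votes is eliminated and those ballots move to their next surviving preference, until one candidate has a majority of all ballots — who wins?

Round 1: A 39, B 10, C 40, D 0. D eliminated.
Round 2: A 39, B 10, C 40. B eliminated.
Round 3: A 49, C 40. A has a majority (≥45).

A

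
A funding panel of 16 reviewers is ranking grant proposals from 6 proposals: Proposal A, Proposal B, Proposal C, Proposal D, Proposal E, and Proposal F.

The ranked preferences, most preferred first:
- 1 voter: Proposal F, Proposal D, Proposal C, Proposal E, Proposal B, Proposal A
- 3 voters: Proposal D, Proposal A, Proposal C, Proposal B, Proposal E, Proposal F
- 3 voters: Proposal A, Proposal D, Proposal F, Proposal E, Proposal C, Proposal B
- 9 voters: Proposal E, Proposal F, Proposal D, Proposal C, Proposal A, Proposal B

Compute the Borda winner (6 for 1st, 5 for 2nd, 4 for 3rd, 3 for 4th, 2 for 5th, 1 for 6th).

Proposal D

Proposal A: 1×1 + 3×5 + 3×6 + 9×2 = 52
Proposal B: 1×2 + 3×3 + 3×1 + 9×1 = 23
Proposal C: 1×4 + 3×4 + 3×2 + 9×3 = 49
Proposal D: 1×5 + 3×6 + 3×5 + 9×4 = 74
Proposal E: 1×3 + 3×2 + 3×3 + 9×6 = 72
Proposal F: 1×6 + 3×1 + 3×4 + 9×5 = 66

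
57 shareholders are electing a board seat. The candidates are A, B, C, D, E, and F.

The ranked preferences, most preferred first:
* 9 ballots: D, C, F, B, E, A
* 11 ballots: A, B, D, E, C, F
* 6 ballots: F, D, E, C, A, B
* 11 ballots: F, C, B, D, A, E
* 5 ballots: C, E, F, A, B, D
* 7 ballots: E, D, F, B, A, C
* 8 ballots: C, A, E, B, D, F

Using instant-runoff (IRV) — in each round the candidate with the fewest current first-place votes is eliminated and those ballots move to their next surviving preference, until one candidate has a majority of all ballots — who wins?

D

Round 1: A 11, B 0, C 13, D 9, E 7, F 17. B eliminated.
Round 2: A 11, C 13, D 9, E 7, F 17. E eliminated.
Round 3: A 11, C 13, D 16, F 17. A eliminated.
Round 4: C 13, D 27, F 17. C eliminated.
Round 5: D 35, F 22. D has a majority (≥29).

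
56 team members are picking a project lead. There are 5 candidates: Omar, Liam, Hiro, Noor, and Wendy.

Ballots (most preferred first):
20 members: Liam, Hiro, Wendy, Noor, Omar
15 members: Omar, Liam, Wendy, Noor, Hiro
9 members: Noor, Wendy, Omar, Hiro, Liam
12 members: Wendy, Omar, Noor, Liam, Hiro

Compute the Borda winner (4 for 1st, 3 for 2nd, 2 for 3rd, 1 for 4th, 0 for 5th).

Wendy

Omar: 20×0 + 15×4 + 9×2 + 12×3 = 114
Liam: 20×4 + 15×3 + 9×0 + 12×1 = 137
Hiro: 20×3 + 15×0 + 9×1 + 12×0 = 69
Noor: 20×1 + 15×1 + 9×4 + 12×2 = 95
Wendy: 20×2 + 15×2 + 9×3 + 12×4 = 145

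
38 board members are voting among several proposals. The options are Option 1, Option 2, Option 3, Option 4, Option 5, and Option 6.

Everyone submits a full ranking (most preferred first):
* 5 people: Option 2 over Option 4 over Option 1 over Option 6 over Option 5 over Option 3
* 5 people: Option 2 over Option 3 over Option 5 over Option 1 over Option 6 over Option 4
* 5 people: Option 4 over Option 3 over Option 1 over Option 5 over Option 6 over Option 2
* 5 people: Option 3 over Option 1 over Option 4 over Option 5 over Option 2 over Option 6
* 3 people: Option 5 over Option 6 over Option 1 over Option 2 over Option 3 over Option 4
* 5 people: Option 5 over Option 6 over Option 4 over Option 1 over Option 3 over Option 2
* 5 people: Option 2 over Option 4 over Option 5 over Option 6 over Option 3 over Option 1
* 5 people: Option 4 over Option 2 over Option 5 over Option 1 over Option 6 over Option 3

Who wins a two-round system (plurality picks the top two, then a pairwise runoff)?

Option 4

Round 1 first-place votes: Option 1 0, Option 2 15, Option 3 5, Option 4 10, Option 5 8, Option 6 0. Option 2 and Option 4 advance.
Runoff: Option 2 is ranked above Option 4 on 18 ballots, Option 4 above Option 2 on 20.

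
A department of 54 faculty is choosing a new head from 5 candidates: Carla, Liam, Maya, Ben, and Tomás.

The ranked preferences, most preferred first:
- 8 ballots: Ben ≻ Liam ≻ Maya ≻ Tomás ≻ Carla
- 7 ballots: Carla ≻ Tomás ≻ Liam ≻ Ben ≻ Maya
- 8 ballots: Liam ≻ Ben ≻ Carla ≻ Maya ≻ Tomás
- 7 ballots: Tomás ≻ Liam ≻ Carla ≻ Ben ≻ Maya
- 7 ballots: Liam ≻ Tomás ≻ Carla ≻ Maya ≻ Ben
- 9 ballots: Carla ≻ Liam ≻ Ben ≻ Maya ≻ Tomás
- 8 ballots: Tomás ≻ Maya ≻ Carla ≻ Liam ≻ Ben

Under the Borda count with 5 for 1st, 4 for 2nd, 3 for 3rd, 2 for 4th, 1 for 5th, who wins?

Carla: 8×1 + 7×5 + 8×3 + 7×3 + 7×3 + 9×5 + 8×3 = 178
Liam: 8×4 + 7×3 + 8×5 + 7×4 + 7×5 + 9×4 + 8×2 = 208
Maya: 8×3 + 7×1 + 8×2 + 7×1 + 7×2 + 9×2 + 8×4 = 118
Ben: 8×5 + 7×2 + 8×4 + 7×2 + 7×1 + 9×3 + 8×1 = 142
Tomás: 8×2 + 7×4 + 8×1 + 7×5 + 7×4 + 9×1 + 8×5 = 164

Liam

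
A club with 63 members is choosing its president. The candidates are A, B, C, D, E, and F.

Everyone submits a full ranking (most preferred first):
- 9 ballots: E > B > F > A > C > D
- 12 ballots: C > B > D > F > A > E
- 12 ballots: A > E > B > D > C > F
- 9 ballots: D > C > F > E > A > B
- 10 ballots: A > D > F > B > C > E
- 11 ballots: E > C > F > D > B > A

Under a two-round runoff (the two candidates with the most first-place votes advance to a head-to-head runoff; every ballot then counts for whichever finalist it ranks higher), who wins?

Round 1 first-place votes: A 22, B 0, C 12, D 9, E 20, F 0. A and E advance.
Runoff: A is ranked above E on 34 ballots, E above A on 29.

A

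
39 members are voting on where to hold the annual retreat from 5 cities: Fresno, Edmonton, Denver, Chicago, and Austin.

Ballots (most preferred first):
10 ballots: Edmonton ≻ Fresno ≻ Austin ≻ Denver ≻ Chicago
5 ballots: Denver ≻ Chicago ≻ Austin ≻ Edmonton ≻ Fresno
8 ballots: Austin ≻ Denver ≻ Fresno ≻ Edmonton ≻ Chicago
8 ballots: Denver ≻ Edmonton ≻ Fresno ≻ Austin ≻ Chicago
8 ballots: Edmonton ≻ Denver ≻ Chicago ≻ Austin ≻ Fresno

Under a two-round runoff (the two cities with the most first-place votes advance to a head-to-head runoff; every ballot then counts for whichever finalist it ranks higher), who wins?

Denver

Round 1 first-place votes: Fresno 0, Edmonton 18, Denver 13, Chicago 0, Austin 8. Edmonton and Denver advance.
Runoff: Edmonton is ranked above Denver on 18 ballots, Denver above Edmonton on 21.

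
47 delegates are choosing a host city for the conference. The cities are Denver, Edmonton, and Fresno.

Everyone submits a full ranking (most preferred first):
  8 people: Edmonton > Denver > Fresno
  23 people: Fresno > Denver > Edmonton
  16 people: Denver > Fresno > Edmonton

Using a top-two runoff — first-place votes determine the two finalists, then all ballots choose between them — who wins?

Denver

Round 1 first-place votes: Denver 16, Edmonton 8, Fresno 23. Fresno and Denver advance.
Runoff: Fresno is ranked above Denver on 23 ballots, Denver above Fresno on 24.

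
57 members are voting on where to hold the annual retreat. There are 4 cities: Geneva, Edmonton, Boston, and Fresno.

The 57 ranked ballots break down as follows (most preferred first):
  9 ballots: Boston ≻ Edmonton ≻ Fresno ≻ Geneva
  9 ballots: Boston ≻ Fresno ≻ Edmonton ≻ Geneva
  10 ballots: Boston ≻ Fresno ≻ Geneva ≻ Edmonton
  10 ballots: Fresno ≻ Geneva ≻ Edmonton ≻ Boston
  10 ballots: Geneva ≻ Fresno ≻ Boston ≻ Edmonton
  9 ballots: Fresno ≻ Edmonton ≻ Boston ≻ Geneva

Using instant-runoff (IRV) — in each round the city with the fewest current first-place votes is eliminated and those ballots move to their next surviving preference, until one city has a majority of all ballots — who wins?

Round 1: Geneva 10, Edmonton 0, Boston 28, Fresno 19. Edmonton eliminated.
Round 2: Geneva 10, Boston 28, Fresno 19. Geneva eliminated.
Round 3: Boston 28, Fresno 29. Fresno has a majority (≥29).

Fresno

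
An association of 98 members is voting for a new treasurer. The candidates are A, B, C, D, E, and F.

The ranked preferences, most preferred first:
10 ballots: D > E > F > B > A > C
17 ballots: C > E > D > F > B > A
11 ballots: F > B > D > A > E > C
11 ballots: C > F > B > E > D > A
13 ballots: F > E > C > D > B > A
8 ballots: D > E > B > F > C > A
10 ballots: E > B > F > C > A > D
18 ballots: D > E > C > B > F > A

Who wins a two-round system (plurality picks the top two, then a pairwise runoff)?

Round 1 first-place votes: A 0, B 0, C 28, D 36, E 10, F 24. D and C advance.
Runoff: D is ranked above C on 47 ballots, C above D on 51.

C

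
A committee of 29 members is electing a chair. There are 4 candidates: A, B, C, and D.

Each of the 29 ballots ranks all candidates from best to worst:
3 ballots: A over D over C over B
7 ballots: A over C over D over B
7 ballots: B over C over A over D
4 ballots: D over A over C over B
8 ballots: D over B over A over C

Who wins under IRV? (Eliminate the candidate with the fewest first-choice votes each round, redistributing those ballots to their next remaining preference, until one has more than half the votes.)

A

Round 1: A 10, B 7, C 0, D 12. C eliminated.
Round 2: A 10, B 7, D 12. B eliminated.
Round 3: A 17, D 12. A has a majority (≥15).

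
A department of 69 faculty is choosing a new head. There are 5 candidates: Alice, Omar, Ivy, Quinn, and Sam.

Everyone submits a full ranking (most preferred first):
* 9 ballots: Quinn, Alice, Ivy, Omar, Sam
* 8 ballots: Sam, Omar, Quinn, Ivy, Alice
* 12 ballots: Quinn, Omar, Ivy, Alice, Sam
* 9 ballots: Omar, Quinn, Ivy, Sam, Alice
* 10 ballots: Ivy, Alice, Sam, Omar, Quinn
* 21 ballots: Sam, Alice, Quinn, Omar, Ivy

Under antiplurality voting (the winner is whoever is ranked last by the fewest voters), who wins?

Last-place votes: Alice 17, Omar 0, Ivy 21, Quinn 10, Sam 21.

Omar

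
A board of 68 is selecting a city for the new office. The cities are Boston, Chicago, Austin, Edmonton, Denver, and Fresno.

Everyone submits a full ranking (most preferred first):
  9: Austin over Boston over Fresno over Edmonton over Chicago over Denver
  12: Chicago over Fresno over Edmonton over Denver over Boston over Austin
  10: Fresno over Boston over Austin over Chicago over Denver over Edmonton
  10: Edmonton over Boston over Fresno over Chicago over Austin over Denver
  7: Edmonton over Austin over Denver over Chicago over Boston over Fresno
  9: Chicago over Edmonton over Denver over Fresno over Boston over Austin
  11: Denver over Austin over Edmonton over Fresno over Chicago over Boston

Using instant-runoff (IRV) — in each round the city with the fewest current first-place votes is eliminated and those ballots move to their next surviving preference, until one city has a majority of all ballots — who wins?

Round 1: Boston 0, Chicago 21, Austin 9, Edmonton 17, Denver 11, Fresno 10. Boston eliminated.
Round 2: Chicago 21, Austin 9, Edmonton 17, Denver 11, Fresno 10. Austin eliminated.
Round 3: Chicago 21, Edmonton 17, Denver 11, Fresno 19. Denver eliminated.
Round 4: Chicago 21, Edmonton 28, Fresno 19. Fresno eliminated.
Round 5: Chicago 31, Edmonton 37. Edmonton has a majority (≥35).

Edmonton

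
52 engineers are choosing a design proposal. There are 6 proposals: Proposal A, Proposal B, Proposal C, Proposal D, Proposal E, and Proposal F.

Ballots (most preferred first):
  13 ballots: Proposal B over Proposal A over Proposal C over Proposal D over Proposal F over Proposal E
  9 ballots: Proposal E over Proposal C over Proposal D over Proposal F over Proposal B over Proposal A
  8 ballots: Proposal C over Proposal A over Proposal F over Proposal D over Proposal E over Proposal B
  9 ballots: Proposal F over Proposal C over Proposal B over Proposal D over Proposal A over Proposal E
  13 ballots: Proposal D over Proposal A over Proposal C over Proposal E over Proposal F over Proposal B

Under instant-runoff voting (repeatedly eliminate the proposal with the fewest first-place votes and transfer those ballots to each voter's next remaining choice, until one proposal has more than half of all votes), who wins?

Round 1: Proposal A 0, Proposal B 13, Proposal C 8, Proposal D 13, Proposal E 9, Proposal F 9. Proposal A eliminated.
Round 2: Proposal B 13, Proposal C 8, Proposal D 13, Proposal E 9, Proposal F 9. Proposal C eliminated.
Round 3: Proposal B 13, Proposal D 13, Proposal E 9, Proposal F 17. Proposal E eliminated.
Round 4: Proposal B 13, Proposal D 22, Proposal F 17. Proposal B eliminated.
Round 5: Proposal D 35, Proposal F 17. Proposal D has a majority (≥27).

Proposal D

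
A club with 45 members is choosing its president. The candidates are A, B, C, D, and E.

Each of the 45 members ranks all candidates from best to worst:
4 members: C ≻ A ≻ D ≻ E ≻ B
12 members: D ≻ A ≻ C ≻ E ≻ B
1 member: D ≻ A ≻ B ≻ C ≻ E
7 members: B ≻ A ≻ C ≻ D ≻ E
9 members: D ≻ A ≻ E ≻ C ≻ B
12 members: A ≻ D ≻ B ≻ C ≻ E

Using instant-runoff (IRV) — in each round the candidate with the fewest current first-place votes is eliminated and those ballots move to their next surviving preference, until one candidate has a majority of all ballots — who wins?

Round 1: A 12, B 7, C 4, D 22, E 0. E eliminated.
Round 2: A 12, B 7, C 4, D 22. C eliminated.
Round 3: A 16, B 7, D 22. B eliminated.
Round 4: A 23, D 22. A has a majority (≥23).

A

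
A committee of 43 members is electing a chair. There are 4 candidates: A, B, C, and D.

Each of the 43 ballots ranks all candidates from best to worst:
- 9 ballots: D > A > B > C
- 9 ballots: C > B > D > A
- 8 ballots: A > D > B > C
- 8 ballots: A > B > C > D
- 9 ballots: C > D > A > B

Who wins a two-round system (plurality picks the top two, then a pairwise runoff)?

A

Round 1 first-place votes: A 16, B 0, C 18, D 9. C and A advance.
Runoff: C is ranked above A on 18 ballots, A above C on 25.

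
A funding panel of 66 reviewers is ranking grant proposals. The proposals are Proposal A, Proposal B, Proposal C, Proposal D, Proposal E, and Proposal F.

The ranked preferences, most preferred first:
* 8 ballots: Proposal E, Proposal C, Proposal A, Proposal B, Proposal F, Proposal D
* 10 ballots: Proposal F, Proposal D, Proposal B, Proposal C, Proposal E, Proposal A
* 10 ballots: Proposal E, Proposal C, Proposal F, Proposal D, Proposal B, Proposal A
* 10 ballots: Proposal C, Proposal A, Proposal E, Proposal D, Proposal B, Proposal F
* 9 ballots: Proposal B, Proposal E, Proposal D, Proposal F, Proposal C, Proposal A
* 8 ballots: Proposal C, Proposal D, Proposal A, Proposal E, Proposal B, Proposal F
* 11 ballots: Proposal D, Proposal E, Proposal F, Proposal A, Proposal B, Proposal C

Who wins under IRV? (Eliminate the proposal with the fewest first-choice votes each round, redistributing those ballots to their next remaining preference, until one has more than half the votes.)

Round 1: Proposal A 0, Proposal B 9, Proposal C 18, Proposal D 11, Proposal E 18, Proposal F 10. Proposal A eliminated.
Round 2: Proposal B 9, Proposal C 18, Proposal D 11, Proposal E 18, Proposal F 10. Proposal B eliminated.
Round 3: Proposal C 18, Proposal D 11, Proposal E 27, Proposal F 10. Proposal F eliminated.
Round 4: Proposal C 18, Proposal D 21, Proposal E 27. Proposal C eliminated.
Round 5: Proposal D 29, Proposal E 37. Proposal E has a majority (≥34).

Proposal E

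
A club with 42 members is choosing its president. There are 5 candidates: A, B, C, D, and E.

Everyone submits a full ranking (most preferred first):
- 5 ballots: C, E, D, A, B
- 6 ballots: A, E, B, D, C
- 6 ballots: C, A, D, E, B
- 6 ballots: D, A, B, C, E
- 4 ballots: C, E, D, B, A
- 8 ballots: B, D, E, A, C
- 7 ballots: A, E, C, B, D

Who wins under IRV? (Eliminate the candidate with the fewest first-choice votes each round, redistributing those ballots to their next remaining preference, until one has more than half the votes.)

Round 1: A 13, B 8, C 15, D 6, E 0. E eliminated.
Round 2: A 13, B 8, C 15, D 6. D eliminated.
Round 3: A 19, B 8, C 15. B eliminated.
Round 4: A 27, C 15. A has a majority (≥22).

A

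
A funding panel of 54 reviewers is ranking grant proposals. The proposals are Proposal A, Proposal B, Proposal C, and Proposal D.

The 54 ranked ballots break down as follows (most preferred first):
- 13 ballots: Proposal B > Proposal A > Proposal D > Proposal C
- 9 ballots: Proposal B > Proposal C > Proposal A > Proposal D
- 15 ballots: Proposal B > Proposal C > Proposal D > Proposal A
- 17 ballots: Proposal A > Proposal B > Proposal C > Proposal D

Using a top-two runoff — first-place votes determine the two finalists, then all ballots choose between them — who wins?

Proposal B

Round 1 first-place votes: Proposal A 17, Proposal B 37, Proposal C 0, Proposal D 0. Proposal B and Proposal A advance.
Runoff: Proposal B is ranked above Proposal A on 37 ballots, Proposal A above Proposal B on 17.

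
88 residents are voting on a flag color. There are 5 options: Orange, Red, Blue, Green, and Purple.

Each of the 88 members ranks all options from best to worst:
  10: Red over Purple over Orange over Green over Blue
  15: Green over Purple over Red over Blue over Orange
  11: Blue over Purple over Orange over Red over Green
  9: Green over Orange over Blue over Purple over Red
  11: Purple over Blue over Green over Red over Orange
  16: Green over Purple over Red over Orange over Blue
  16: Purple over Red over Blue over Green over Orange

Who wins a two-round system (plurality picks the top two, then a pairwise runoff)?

Round 1 first-place votes: Orange 0, Red 10, Blue 11, Green 40, Purple 27. Green and Purple advance.
Runoff: Green is ranked above Purple on 40 ballots, Purple above Green on 48.

Purple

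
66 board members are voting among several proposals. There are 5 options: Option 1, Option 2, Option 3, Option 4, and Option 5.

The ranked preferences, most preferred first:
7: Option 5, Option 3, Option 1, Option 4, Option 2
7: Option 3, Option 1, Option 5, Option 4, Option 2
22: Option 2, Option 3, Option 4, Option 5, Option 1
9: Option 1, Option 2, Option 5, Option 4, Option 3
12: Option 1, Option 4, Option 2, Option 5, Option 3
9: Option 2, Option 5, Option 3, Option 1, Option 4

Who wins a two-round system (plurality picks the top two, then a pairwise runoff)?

Round 1 first-place votes: Option 1 21, Option 2 31, Option 3 7, Option 4 0, Option 5 7. Option 2 and Option 1 advance.
Runoff: Option 2 is ranked above Option 1 on 31 ballots, Option 1 above Option 2 on 35.

Option 1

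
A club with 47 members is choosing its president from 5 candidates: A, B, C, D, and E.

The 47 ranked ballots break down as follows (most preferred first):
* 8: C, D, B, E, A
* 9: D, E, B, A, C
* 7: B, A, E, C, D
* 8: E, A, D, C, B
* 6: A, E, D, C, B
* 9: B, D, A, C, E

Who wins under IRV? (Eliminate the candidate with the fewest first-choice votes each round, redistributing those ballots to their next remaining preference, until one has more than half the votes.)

Round 1: A 6, B 16, C 8, D 9, E 8. A eliminated.
Round 2: B 16, C 8, D 9, E 14. C eliminated.
Round 3: B 16, D 17, E 14. E eliminated.
Round 4: B 16, D 31. D has a majority (≥24).

D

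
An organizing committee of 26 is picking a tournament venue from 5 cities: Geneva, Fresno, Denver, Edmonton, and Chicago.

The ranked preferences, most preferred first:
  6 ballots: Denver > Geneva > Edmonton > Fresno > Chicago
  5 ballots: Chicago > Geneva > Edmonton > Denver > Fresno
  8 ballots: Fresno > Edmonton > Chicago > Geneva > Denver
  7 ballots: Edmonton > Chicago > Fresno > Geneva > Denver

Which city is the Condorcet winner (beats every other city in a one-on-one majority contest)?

Edmonton

Edmonton vs Geneva: 15–11
Edmonton vs Fresno: 18–8
Edmonton vs Denver: 20–6
Edmonton vs Chicago: 21–5
Edmonton beats every other city.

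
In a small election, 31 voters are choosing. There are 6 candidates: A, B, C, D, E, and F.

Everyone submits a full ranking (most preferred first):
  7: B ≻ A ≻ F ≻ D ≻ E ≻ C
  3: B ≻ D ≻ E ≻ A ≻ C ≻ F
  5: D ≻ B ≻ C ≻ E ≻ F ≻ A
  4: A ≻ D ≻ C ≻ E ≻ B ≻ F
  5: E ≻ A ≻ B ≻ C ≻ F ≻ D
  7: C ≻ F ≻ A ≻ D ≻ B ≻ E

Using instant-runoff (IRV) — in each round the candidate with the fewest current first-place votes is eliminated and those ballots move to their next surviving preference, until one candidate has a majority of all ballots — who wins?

D

Round 1: A 4, B 10, C 7, D 5, E 5, F 0. F eliminated.
Round 2: A 4, B 10, C 7, D 5, E 5. A eliminated.
Round 3: B 10, C 7, D 9, E 5. E eliminated.
Round 4: B 15, C 7, D 9. C eliminated.
Round 5: B 15, D 16. D has a majority (≥16).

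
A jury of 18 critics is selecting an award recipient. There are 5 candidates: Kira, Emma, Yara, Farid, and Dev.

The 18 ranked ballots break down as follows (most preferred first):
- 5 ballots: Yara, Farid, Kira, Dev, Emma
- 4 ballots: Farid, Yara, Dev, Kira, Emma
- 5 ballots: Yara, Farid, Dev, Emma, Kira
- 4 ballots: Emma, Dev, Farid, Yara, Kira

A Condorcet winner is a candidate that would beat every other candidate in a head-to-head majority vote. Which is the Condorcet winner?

Yara

Yara vs Kira: 18–0
Yara vs Emma: 14–4
Yara vs Farid: 10–8
Yara vs Dev: 14–4
Yara beats every other candidate.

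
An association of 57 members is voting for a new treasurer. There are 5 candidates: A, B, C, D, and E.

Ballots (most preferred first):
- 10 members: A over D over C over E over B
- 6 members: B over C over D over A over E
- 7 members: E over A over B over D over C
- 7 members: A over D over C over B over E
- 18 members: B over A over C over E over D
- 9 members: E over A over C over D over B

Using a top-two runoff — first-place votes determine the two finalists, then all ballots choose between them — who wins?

A

Round 1 first-place votes: A 17, B 24, C 0, D 0, E 16. B and A advance.
Runoff: B is ranked above A on 24 ballots, A above B on 33.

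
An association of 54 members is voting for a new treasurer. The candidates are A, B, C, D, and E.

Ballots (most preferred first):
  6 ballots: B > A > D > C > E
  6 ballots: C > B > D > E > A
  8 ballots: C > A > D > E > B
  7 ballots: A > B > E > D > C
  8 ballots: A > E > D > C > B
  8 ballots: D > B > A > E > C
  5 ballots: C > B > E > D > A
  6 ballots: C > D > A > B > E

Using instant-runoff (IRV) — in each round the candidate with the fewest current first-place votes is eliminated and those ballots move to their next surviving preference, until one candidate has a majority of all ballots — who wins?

Round 1: A 15, B 6, C 25, D 8, E 0. E eliminated.
Round 2: A 15, B 6, C 25, D 8. B eliminated.
Round 3: A 21, C 25, D 8. D eliminated.
Round 4: A 29, C 25. A has a majority (≥28).

A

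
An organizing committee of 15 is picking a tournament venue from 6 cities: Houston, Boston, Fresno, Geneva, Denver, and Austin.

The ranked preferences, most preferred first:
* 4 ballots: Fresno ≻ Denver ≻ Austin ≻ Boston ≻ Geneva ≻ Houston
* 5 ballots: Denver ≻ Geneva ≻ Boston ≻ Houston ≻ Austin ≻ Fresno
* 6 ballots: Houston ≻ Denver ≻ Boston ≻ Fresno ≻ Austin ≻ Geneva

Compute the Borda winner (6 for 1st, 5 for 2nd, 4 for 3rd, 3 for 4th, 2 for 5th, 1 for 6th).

Houston: 4×1 + 5×3 + 6×6 = 55
Boston: 4×3 + 5×4 + 6×4 = 56
Fresno: 4×6 + 5×1 + 6×3 = 47
Geneva: 4×2 + 5×5 + 6×1 = 39
Denver: 4×5 + 5×6 + 6×5 = 80
Austin: 4×4 + 5×2 + 6×2 = 38

Denver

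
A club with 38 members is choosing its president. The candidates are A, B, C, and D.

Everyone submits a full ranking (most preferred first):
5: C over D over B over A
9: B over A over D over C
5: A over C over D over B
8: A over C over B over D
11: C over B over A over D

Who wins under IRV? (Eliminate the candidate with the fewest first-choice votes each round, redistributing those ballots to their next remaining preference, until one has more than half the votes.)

Round 1: A 13, B 9, C 16, D 0. D eliminated.
Round 2: A 13, B 9, C 16. B eliminated.
Round 3: A 22, C 16. A has a majority (≥20).

A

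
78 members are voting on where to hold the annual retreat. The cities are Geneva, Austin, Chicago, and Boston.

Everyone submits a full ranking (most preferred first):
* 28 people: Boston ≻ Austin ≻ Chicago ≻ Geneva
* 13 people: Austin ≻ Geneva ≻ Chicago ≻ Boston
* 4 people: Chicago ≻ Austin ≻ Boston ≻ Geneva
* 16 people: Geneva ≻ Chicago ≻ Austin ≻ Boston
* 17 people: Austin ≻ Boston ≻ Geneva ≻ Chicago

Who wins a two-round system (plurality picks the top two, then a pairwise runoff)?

Round 1 first-place votes: Geneva 16, Austin 30, Chicago 4, Boston 28. Austin and Boston advance.
Runoff: Austin is ranked above Boston on 50 ballots, Boston above Austin on 28.

Austin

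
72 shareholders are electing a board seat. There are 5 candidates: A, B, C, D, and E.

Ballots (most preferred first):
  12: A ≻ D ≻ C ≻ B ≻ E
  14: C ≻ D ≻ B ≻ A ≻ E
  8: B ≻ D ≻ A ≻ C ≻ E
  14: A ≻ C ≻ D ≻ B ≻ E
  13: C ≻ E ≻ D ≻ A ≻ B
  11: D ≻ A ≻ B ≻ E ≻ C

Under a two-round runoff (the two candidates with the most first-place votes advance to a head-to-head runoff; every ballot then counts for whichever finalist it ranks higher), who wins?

Round 1 first-place votes: A 26, B 8, C 27, D 11, E 0. C and A advance.
Runoff: C is ranked above A on 27 ballots, A above C on 45.

A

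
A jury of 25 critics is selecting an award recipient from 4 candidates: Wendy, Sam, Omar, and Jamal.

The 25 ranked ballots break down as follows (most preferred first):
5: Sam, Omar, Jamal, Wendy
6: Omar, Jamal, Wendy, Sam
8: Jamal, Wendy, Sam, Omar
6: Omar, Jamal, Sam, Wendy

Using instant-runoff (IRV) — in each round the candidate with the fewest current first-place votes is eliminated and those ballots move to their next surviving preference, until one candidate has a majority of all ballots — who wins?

Omar

Round 1: Wendy 0, Sam 5, Omar 12, Jamal 8. Wendy eliminated.
Round 2: Sam 5, Omar 12, Jamal 8. Sam eliminated.
Round 3: Omar 17, Jamal 8. Omar has a majority (≥13).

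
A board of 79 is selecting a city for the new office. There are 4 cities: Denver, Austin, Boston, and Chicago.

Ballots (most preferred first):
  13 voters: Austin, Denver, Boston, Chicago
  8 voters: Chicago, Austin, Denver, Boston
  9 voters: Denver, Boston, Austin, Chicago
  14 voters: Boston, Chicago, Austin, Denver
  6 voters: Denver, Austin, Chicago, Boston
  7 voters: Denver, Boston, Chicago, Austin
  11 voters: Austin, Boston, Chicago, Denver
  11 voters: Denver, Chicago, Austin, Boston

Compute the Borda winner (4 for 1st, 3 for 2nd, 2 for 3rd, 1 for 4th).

Denver: 13×3 + 8×2 + 9×4 + 14×1 + 6×4 + 7×4 + 11×1 + 11×4 = 212
Austin: 13×4 + 8×3 + 9×2 + 14×2 + 6×3 + 7×1 + 11×4 + 11×2 = 213
Boston: 13×2 + 8×1 + 9×3 + 14×4 + 6×1 + 7×3 + 11×3 + 11×1 = 188
Chicago: 13×1 + 8×4 + 9×1 + 14×3 + 6×2 + 7×2 + 11×2 + 11×3 = 177

Austin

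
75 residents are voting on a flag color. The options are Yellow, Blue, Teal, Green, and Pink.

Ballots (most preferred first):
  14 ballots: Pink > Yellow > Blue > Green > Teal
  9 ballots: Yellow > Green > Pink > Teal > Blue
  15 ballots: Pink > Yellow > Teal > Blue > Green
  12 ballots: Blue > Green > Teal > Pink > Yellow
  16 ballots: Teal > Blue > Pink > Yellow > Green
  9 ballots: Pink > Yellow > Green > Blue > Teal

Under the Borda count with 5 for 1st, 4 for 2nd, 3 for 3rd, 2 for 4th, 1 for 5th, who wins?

Pink

Yellow: 14×4 + 9×5 + 15×4 + 12×1 + 16×2 + 9×4 = 241
Blue: 14×3 + 9×1 + 15×2 + 12×5 + 16×4 + 9×2 = 223
Teal: 14×1 + 9×2 + 15×3 + 12×3 + 16×5 + 9×1 = 202
Green: 14×2 + 9×4 + 15×1 + 12×4 + 16×1 + 9×3 = 170
Pink: 14×5 + 9×3 + 15×5 + 12×2 + 16×3 + 9×5 = 289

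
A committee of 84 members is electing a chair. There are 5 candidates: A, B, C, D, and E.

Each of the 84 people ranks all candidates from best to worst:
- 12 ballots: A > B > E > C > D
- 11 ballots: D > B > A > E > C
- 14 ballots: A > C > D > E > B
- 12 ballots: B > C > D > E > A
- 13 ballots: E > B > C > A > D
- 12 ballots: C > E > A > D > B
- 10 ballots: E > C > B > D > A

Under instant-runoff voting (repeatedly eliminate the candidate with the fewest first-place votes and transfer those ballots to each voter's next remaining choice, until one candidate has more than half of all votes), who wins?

Round 1: A 26, B 12, C 12, D 11, E 23. D eliminated.
Round 2: A 26, B 23, C 12, E 23. C eliminated.
Round 3: A 26, B 23, E 35. B eliminated.
Round 4: A 37, E 47. E has a majority (≥43).

E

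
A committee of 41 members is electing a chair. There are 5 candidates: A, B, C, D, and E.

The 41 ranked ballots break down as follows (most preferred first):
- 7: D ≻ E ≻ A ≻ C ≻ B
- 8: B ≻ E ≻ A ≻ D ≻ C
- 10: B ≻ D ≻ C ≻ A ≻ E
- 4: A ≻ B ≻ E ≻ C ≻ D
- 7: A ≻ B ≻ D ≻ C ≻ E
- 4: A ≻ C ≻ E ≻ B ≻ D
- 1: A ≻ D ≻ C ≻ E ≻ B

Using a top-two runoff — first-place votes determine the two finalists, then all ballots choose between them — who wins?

Round 1 first-place votes: A 16, B 18, C 0, D 7, E 0. B and A advance.
Runoff: B is ranked above A on 18 ballots, A above B on 23.

A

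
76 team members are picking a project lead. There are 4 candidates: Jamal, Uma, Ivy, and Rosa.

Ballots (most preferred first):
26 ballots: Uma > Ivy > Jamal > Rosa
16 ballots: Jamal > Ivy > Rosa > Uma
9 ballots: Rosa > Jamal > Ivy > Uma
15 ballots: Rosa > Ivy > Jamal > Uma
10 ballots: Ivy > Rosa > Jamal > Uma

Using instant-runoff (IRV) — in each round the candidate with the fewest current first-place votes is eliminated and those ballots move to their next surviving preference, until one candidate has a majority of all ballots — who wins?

Rosa

Round 1: Jamal 16, Uma 26, Ivy 10, Rosa 24. Ivy eliminated.
Round 2: Jamal 16, Uma 26, Rosa 34. Jamal eliminated.
Round 3: Uma 26, Rosa 50. Rosa has a majority (≥39).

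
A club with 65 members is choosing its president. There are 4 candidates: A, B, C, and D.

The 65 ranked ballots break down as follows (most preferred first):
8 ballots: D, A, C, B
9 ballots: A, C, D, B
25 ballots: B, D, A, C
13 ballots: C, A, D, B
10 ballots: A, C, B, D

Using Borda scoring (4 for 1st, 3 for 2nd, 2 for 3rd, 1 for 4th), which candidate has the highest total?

A: 8×3 + 9×4 + 25×2 + 13×3 + 10×4 = 189
B: 8×1 + 9×1 + 25×4 + 13×1 + 10×2 = 150
C: 8×2 + 9×3 + 25×1 + 13×4 + 10×3 = 150
D: 8×4 + 9×2 + 25×3 + 13×2 + 10×1 = 161

A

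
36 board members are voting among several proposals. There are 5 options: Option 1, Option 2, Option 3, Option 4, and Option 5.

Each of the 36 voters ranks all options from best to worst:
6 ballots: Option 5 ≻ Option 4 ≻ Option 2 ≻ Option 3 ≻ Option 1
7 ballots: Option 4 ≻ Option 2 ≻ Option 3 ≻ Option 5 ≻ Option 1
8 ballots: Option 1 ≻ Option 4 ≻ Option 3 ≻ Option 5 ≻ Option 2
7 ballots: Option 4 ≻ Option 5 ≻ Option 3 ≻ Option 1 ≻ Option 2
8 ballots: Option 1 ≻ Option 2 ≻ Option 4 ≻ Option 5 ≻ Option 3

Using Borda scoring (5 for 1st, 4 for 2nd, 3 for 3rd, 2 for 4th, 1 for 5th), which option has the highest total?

Option 1: 6×1 + 7×1 + 8×5 + 7×2 + 8×5 = 107
Option 2: 6×3 + 7×4 + 8×1 + 7×1 + 8×4 = 93
Option 3: 6×2 + 7×3 + 8×3 + 7×3 + 8×1 = 86
Option 4: 6×4 + 7×5 + 8×4 + 7×5 + 8×3 = 150
Option 5: 6×5 + 7×2 + 8×2 + 7×4 + 8×2 = 104

Option 4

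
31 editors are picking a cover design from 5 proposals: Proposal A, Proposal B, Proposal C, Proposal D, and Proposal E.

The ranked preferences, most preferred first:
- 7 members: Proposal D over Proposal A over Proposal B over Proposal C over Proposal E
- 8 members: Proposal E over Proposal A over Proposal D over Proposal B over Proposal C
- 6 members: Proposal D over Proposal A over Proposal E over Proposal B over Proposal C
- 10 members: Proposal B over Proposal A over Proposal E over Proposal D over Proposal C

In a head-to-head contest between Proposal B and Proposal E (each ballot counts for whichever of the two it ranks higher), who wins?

Proposal B

Proposal B is ranked above Proposal E on 17 ballots; Proposal E above Proposal B on 14.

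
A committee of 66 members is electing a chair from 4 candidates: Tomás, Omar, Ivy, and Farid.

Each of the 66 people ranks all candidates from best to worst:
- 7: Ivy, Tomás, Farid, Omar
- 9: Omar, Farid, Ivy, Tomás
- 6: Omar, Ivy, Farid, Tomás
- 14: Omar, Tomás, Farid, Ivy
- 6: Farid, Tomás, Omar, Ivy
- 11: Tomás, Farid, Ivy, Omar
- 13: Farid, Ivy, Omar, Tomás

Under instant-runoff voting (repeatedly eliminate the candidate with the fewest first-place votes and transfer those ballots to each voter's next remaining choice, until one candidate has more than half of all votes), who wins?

Farid

Round 1: Tomás 11, Omar 29, Ivy 7, Farid 19. Ivy eliminated.
Round 2: Tomás 18, Omar 29, Farid 19. Tomás eliminated.
Round 3: Omar 29, Farid 37. Farid has a majority (≥34).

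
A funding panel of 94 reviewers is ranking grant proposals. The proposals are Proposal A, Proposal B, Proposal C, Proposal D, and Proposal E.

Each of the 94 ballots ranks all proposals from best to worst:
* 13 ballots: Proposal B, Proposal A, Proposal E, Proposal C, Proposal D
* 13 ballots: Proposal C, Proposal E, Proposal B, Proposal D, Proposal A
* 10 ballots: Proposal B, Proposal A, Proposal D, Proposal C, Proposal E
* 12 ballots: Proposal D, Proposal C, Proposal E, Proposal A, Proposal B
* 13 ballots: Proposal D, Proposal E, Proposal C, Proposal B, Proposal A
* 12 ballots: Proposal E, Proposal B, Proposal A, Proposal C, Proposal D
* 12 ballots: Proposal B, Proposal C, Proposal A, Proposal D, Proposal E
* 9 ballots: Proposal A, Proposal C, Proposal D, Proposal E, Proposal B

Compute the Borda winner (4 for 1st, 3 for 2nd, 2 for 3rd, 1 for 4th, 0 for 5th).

Proposal B

Proposal A: 13×3 + 13×0 + 10×3 + 12×1 + 13×0 + 12×2 + 12×2 + 9×4 = 165
Proposal B: 13×4 + 13×2 + 10×4 + 12×0 + 13×1 + 12×3 + 12×4 + 9×0 = 215
Proposal C: 13×1 + 13×4 + 10×1 + 12×3 + 13×2 + 12×1 + 12×3 + 9×3 = 212
Proposal D: 13×0 + 13×1 + 10×2 + 12×4 + 13×4 + 12×0 + 12×1 + 9×2 = 163
Proposal E: 13×2 + 13×3 + 10×0 + 12×2 + 13×3 + 12×4 + 12×0 + 9×1 = 185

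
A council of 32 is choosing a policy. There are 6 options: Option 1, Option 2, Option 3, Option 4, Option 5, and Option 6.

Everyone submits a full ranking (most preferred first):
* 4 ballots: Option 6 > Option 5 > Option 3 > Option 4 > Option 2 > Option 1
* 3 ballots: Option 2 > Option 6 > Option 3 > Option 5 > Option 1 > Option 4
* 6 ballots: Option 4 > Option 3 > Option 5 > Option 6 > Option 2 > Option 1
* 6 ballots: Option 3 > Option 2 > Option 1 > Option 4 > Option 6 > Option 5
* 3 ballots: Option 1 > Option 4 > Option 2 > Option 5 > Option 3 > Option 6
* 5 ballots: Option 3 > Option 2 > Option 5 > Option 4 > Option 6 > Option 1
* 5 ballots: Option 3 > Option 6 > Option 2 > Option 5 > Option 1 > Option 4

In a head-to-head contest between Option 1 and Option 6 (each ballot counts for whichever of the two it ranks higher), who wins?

Option 6

Option 1 is ranked above Option 6 on 9 ballots; Option 6 above Option 1 on 23.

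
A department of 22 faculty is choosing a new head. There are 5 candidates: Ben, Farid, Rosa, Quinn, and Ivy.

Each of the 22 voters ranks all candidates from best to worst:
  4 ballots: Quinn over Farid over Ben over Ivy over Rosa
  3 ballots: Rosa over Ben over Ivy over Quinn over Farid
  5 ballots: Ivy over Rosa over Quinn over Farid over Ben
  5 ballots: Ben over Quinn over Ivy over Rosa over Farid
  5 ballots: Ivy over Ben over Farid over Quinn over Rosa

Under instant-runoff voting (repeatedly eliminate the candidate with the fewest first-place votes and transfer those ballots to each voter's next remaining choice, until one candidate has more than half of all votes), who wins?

Ben

Round 1: Ben 5, Farid 0, Rosa 3, Quinn 4, Ivy 10. Farid eliminated.
Round 2: Ben 5, Rosa 3, Quinn 4, Ivy 10. Rosa eliminated.
Round 3: Ben 8, Quinn 4, Ivy 10. Quinn eliminated.
Round 4: Ben 12, Ivy 10. Ben has a majority (≥12).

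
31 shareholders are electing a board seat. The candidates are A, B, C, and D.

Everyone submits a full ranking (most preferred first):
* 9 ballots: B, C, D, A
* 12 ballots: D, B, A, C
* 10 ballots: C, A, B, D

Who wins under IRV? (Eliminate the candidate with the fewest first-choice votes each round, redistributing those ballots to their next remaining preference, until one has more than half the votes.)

Round 1: A 0, B 9, C 10, D 12. A eliminated.
Round 2: B 9, C 10, D 12. B eliminated.
Round 3: C 19, D 12. C has a majority (≥16).

C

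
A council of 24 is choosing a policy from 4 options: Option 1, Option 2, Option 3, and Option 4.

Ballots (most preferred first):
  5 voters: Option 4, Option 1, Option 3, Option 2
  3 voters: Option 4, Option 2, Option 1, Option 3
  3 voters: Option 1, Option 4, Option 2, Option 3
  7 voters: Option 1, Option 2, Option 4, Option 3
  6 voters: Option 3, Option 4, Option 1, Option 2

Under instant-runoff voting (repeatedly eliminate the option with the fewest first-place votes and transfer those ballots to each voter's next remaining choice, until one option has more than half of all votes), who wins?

Option 4

Round 1: Option 1 10, Option 2 0, Option 3 6, Option 4 8. Option 2 eliminated.
Round 2: Option 1 10, Option 3 6, Option 4 8. Option 3 eliminated.
Round 3: Option 1 10, Option 4 14. Option 4 has a majority (≥13).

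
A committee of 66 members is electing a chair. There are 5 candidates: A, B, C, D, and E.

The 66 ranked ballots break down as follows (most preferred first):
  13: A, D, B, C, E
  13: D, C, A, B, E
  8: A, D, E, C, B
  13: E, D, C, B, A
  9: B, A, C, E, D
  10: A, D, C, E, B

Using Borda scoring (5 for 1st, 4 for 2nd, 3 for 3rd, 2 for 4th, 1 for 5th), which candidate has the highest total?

D

A: 13×5 + 13×3 + 8×5 + 13×1 + 9×4 + 10×5 = 243
B: 13×3 + 13×2 + 8×1 + 13×2 + 9×5 + 10×1 = 154
C: 13×2 + 13×4 + 8×2 + 13×3 + 9×3 + 10×3 = 190
D: 13×4 + 13×5 + 8×4 + 13×4 + 9×1 + 10×4 = 250
E: 13×1 + 13×1 + 8×3 + 13×5 + 9×2 + 10×2 = 153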